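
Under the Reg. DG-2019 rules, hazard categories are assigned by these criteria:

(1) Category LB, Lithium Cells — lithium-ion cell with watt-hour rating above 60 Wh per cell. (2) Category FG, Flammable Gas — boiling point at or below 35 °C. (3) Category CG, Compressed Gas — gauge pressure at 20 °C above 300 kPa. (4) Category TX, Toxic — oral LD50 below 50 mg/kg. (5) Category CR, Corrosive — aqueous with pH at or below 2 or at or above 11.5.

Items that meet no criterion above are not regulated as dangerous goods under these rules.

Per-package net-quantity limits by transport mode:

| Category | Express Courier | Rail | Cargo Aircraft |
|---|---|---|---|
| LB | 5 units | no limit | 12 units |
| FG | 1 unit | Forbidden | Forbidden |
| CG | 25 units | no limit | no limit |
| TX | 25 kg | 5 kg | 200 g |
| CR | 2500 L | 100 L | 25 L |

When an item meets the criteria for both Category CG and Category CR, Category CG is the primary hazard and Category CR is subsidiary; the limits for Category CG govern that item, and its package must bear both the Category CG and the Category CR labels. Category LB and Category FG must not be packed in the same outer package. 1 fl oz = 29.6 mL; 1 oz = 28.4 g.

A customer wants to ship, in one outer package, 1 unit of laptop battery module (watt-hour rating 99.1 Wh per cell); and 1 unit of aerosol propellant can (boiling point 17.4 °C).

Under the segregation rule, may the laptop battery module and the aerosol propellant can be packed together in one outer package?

With watt-hour rating 99.1 Wh per cell (> 60 Wh per cell), the laptop battery module falls in Category LB.
Boiling point 17.4 °C meets the Category FG criterion (Flammable Gas), so the aerosol propellant can is Category FG.
Category LB and Category FG may not share an outer package.

No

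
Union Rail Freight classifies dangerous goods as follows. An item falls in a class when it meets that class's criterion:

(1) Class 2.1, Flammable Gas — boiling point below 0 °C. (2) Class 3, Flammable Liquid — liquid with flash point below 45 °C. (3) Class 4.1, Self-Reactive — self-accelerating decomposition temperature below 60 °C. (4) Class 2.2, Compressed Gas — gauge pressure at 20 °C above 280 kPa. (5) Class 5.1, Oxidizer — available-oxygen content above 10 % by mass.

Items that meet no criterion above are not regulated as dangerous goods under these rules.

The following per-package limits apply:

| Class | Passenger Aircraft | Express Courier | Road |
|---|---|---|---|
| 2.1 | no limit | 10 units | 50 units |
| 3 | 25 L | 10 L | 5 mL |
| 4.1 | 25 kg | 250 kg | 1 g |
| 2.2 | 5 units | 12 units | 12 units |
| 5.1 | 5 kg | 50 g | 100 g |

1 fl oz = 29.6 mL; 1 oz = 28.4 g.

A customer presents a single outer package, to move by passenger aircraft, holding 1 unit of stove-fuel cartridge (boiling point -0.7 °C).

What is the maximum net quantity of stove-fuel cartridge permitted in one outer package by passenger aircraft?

no limit

With boiling point -0.7 °C (< 0 °C), the stove-fuel cartridge falls in Class 2.1.
The passenger aircraft limit for Class 2.1 is no limit.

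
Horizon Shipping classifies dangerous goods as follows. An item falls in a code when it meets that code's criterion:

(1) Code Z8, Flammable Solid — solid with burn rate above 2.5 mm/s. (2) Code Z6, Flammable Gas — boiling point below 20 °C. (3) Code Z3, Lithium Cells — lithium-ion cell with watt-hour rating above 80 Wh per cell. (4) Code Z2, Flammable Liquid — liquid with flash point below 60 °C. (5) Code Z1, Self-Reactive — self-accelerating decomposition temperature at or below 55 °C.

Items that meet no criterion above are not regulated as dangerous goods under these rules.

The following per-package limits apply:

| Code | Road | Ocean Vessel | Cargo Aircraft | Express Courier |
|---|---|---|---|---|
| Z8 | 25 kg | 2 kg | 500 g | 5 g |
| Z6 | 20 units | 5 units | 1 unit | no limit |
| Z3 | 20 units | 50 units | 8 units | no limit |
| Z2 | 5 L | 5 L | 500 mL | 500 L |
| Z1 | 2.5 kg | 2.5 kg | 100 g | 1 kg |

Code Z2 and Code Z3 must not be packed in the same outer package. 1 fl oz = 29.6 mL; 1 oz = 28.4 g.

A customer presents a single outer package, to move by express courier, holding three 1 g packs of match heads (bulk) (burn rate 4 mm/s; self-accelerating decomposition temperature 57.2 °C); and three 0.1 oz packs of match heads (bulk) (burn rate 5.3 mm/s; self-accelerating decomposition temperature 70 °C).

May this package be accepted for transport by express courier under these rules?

No

The match heads (bulk) have burn rate 4 mm/s, which is > 2.5 mm/s, so they are Code Z8 (Flammable Solid).
Burn rate 5.3 mm/s meets the Code Z8 criterion (Flammable Solid), so the match heads (bulk) are Code Z8.
Total Code Z8: (three 1 g packs = 3 g) + (three 0.1 oz packs = 8.52 g) = 11.52 g.
That exceeds the Code Z8 express courier limit of 5 g.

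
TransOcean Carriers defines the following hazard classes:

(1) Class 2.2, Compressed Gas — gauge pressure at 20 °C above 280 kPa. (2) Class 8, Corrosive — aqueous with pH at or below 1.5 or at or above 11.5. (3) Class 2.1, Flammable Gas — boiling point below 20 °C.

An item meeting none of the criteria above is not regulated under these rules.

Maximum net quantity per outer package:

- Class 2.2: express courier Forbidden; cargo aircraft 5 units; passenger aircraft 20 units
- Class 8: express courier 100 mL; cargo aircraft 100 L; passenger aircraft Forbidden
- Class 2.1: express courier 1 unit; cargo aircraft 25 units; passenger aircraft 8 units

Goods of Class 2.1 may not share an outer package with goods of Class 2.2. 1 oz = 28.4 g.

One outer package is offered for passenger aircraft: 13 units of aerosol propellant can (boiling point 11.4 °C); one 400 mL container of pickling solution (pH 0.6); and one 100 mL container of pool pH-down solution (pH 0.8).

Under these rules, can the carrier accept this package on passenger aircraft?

With boiling point 11.4 °C (< 20 °C), the aerosol propellant can falls in Class 2.1.
With pH 0.6 (≤ 1.5), the pickling solution falls in Class 8.
With pH 0.8 (≤ 1.5), the pool pH-down solution falls in Class 8.
Class 8 net quantity: 400 mL + 100 mL = 500 mL.
By passenger aircraft, Class 8 is Forbidden regardless of quantity.
Class 2.1 quantity: 13 units.
13 units exceeds the passenger aircraft limit of 8 units for Class 2.1.
The segregation rule (Class 2.1 with Class 2.2) does not apply to Class 8 with Class 2.1.

No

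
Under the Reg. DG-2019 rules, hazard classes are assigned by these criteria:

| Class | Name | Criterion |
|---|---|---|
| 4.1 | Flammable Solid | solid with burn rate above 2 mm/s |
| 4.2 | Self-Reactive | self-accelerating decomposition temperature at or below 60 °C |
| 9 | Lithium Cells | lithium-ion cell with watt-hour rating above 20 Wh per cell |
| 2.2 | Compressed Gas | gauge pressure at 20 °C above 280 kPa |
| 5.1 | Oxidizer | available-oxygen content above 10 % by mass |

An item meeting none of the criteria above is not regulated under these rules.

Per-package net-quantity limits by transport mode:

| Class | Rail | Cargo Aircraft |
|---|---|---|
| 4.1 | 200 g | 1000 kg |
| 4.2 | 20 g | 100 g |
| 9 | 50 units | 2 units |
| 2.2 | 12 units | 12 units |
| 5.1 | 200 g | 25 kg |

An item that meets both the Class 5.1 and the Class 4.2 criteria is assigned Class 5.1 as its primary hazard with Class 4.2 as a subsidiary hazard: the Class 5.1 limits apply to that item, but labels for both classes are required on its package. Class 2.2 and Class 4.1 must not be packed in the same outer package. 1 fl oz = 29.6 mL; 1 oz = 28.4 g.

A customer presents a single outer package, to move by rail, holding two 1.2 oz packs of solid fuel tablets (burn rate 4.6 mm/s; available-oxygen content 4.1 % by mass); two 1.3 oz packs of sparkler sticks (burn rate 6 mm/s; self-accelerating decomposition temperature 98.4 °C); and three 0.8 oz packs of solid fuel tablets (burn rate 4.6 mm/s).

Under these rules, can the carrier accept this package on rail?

No

Burn rate 4.6 mm/s meets the Class 4.1 criterion (Flammable Solid), so the solid fuel tablets are Class 4.1.
Sparkler sticks: burn rate 6 mm/s > 2 mm/s → Class 4.1 (Flammable Solid).
Burn rate 4.6 mm/s meets the Class 4.1 criterion (Flammable Solid), so the solid fuel tablets are Class 4.1.
Total Class 4.1: (two 1.2 oz packs = 68.16 g) + (two 1.3 oz packs = 73.84 g) + (three 0.8 oz packs = 68.16 g) = 210.16 g.
210.16 g > 200 g (rail limit, Class 4.1) — over the limit.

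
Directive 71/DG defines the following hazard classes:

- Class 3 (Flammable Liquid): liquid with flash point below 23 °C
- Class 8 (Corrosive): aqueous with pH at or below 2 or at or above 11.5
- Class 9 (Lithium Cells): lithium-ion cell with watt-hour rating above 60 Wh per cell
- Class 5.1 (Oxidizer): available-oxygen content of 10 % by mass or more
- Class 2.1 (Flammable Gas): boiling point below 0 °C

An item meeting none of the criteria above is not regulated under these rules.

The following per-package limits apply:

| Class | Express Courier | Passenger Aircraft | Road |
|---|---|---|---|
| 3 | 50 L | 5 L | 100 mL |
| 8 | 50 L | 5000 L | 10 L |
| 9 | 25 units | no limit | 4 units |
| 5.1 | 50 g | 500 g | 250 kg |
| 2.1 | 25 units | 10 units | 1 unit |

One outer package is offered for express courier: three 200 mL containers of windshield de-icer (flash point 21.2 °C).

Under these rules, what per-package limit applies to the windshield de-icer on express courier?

50 L

With flash point 21.2 °C (< 23 °C), the windshield de-icer falls in Class 3.
The express courier limit for Class 3 is 50 L.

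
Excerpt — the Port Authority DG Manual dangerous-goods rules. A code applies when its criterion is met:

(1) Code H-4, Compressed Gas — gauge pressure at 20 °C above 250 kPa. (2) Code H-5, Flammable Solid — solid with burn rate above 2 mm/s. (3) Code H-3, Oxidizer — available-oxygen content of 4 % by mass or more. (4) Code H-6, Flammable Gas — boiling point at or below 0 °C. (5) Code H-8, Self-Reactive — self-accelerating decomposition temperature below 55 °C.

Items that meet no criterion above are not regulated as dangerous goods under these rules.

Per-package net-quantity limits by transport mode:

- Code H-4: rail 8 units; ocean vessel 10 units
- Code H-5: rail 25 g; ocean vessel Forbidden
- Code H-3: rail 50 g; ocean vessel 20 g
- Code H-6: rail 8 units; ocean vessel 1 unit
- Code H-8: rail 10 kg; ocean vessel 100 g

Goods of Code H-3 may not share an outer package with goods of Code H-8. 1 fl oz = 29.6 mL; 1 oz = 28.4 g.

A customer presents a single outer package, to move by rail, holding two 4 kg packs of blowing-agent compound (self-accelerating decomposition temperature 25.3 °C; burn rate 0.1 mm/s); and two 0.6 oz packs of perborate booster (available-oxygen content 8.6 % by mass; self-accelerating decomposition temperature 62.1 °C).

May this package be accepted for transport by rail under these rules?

The blowing-agent compound has self-accelerating decomposition temperature 25.3 °C, which is < 55 °C, so it is Code H-8 (Self-Reactive).
The perborate booster has available-oxygen content 8.6 % by mass, which is ≥ 4 % by mass, so it is Code H-3 (Oxidizer).
Code H-3 quantity: two 0.6 oz packs = 34.08 g.
34.08 g is within the rail limit of 50 g for Code H-3.
Code H-8 quantity: two 4 kg packs = 8 kg.
8 kg is within the rail limit of 10 kg for Code H-8.
Code H-3 and Code H-8 may not share an outer package.

No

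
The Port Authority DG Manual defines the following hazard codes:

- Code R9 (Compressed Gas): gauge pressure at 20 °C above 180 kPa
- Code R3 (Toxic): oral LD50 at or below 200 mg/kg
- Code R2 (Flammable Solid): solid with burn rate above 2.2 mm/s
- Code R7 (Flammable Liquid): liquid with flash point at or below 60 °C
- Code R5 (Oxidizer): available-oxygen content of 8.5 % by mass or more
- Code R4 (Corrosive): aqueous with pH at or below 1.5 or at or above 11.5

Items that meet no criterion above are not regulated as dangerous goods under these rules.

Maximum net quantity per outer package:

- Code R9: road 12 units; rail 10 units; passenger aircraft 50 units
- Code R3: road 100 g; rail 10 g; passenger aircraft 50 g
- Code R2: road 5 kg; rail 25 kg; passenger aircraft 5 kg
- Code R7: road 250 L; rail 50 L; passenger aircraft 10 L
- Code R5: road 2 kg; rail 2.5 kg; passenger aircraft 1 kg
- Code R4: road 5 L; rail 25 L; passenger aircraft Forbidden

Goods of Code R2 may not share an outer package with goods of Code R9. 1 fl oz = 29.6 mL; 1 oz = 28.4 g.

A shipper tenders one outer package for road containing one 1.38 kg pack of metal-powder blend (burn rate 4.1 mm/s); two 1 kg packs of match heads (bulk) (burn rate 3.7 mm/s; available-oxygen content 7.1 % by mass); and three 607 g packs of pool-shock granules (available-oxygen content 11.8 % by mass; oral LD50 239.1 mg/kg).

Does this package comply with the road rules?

Yes

Burn rate 4.1 mm/s meets the Code R2 criterion (Flammable Solid), so the metal-powder blend is Code R2.
Match heads (bulk): burn rate 3.7 mm/s > 2.2 mm/s → Code R2 (Flammable Solid).
The pool-shock granules have available-oxygen content 11.8 % by mass, which is ≥ 8.5 % by mass, so they are Code R5 (Oxidizer).
Total Code R2: 1.38 kg + (two 1 kg packs = 2 kg) = 3.38 kg.
3.38 kg ≤ 5 kg (road limit, Code R2) — within limit.
Code R5 quantity: three 607 g packs = 1.821 kg.
That is within the Code R5 road limit of 2 kg.
The segregation rule (Code R2 with Code R9) does not apply to Code R2 with Code R5.
Every hazard code is within its road limit and no segregation rule is violated.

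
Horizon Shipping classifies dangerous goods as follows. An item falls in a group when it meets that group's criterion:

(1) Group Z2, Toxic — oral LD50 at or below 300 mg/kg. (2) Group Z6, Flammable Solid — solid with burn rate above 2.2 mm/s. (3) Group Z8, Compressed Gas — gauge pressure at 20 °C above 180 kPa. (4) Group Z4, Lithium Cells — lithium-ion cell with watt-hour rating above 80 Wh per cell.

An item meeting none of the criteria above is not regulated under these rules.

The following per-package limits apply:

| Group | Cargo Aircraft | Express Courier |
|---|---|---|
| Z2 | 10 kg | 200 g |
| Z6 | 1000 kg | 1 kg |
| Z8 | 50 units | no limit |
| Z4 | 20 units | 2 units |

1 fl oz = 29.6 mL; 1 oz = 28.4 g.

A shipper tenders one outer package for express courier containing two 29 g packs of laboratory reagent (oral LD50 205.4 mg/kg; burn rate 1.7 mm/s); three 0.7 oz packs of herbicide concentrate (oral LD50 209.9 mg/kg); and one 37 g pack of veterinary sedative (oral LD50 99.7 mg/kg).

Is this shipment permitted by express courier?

With oral LD50 205.4 mg/kg (≤ 300 mg/kg), the laboratory reagent falls in Group Z2.
The herbicide concentrate has oral LD50 209.9 mg/kg, which is ≤ 300 mg/kg, so it is Group Z2 (Toxic).
Oral LD50 99.7 mg/kg meets the Group Z2 criterion (Toxic), so the veterinary sedative is Group Z2.
Total Group Z2: (two 29 g packs = 58 g) + (three 0.7 oz packs = 59.64 g) + 37 g = 154.64 g.
154.64 g is within the express courier limit of 200 g for Group Z2.

Yes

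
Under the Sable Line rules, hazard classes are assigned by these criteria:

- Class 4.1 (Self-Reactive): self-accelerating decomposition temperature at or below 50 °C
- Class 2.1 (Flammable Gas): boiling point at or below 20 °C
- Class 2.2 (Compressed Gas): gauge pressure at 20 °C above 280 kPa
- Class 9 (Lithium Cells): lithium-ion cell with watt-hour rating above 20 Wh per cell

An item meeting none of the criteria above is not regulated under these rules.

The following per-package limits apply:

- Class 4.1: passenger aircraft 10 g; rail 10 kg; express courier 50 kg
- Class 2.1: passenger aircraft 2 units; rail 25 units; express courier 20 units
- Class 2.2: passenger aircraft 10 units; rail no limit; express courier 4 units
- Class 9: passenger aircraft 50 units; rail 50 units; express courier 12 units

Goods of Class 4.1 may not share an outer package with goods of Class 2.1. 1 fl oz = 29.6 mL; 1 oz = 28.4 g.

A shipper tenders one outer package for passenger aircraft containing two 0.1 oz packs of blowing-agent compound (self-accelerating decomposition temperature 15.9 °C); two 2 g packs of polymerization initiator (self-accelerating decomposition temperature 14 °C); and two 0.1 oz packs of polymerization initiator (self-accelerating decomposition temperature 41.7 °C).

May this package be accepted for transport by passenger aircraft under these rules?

No

Self-accelerating decomposition temperature 15.9 °C meets the Class 4.1 criterion (Self-Reactive), so the blowing-agent compound is Class 4.1.
With self-accelerating decomposition temperature 14 °C (≤ 50 °C), the polymerization initiator falls in Class 4.1.
With self-accelerating decomposition temperature 41.7 °C (≤ 50 °C), the polymerization initiator falls in Class 4.1.
Class 4.1 net quantity: (two 0.1 oz packs = 5.68 g) + (two 2 g packs = 4 g) + (two 0.1 oz packs = 5.68 g) = 15.36 g.
15.36 g > 10 g (passenger aircraft limit, Class 4.1) — over the limit.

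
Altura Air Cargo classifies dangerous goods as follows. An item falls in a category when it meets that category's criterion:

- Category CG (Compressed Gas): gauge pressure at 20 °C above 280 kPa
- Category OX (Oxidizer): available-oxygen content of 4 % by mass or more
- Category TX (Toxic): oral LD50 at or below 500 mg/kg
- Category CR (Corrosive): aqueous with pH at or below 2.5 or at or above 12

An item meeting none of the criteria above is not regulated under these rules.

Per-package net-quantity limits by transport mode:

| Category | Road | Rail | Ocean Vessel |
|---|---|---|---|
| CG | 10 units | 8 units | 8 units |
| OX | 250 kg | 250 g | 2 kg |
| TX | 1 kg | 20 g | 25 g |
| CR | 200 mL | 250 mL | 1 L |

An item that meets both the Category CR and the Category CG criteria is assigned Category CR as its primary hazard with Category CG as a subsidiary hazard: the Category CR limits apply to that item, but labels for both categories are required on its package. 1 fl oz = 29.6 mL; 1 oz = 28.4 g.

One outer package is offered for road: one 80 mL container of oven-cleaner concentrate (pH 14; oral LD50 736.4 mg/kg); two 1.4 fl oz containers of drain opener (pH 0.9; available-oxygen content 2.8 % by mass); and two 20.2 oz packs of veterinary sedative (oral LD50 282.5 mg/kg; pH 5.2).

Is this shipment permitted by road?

No

pH 14 meets the Category CR criterion (Corrosive), so the oven-cleaner concentrate is Category CR.
The drain opener has pH 0.9, which is ≤ 2.5, so it is Category CR (Corrosive).
The veterinary sedative has oral LD50 282.5 mg/kg, which is ≤ 500 mg/kg, so it is Category TX (Toxic).
Category CR net quantity: 80 mL + (two 1.4 fl oz containers = 82.88 mL) = 162.88 mL.
162.88 mL is within the road limit of 200 mL for Category CR.
Category TX quantity: two 20.2 oz packs = 1147.36 g.
1147.36 g > 1 kg (road limit, Category TX) — over the limit.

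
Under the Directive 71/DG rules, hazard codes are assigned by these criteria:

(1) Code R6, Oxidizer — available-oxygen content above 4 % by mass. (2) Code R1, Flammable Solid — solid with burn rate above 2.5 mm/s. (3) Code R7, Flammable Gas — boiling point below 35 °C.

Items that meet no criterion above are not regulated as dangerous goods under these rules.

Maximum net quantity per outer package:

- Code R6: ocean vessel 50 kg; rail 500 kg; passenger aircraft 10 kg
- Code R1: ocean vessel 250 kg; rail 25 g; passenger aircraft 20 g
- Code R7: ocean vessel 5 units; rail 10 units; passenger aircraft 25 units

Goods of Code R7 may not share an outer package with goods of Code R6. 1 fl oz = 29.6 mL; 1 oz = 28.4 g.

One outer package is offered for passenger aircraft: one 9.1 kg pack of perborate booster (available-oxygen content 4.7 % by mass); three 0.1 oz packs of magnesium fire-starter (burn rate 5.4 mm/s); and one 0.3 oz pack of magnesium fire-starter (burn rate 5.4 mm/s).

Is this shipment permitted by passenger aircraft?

Yes

The perborate booster has available-oxygen content 4.7 % by mass, which is > 4 % by mass, so it is Code R6 (Oxidizer).
Burn rate 5.4 mm/s meets the Code R1 criterion (Flammable Solid), so the magnesium fire-starter is Code R1.
Magnesium fire-starter: burn rate 5.4 mm/s > 2.5 mm/s → Code R1 (Flammable Solid).
Total Code R1: (three 0.1 oz packs = 8.52 g) + (one 0.3 oz pack = 8.52 g) = 17.04 g.
17.04 g ≤ 20 g (passenger aircraft limit, Code R1) — within limit.
Code R6 quantity: 9.1 kg.
9.1 kg ≤ 10 kg (passenger aircraft limit, Code R6) — within limit.
The segregation rule (Code R7 with Code R6) does not apply to Code R1 with Code R6.
Every hazard code is within its passenger aircraft limit and no segregation rule is violated.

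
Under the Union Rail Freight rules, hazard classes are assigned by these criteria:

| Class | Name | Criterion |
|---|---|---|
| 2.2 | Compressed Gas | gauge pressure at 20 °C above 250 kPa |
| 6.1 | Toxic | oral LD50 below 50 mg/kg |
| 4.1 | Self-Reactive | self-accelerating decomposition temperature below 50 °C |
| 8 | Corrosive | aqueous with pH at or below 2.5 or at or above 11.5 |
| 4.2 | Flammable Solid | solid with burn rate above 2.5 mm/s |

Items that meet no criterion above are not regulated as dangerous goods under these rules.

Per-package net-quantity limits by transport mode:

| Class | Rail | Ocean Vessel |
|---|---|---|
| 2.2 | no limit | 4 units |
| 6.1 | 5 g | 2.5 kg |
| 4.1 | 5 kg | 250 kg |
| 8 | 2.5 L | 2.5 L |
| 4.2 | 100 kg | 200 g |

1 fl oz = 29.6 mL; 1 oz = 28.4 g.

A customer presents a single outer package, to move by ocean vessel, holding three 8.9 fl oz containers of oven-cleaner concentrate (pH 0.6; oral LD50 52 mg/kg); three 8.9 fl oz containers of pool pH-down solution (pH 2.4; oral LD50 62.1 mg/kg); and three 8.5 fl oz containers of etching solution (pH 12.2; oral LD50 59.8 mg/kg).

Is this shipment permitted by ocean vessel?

Yes

pH 0.6 meets the Class 8 criterion (Corrosive), so the oven-cleaner concentrate is Class 8.
Pool pH-down solution: pH 2.4 ≤ 2.5 → Class 8 (Corrosive).
With pH 12.2 (≥ 11.5), the etching solution falls in Class 8.
Total Class 8: (three 8.9 fl oz containers = 790.32 mL) + (three 8.9 fl oz containers = 790.32 mL) + (three 8.5 fl oz containers = 754.8 mL) = 2335.44 mL.
That is within the Class 8 ocean vessel limit of 2.5 L.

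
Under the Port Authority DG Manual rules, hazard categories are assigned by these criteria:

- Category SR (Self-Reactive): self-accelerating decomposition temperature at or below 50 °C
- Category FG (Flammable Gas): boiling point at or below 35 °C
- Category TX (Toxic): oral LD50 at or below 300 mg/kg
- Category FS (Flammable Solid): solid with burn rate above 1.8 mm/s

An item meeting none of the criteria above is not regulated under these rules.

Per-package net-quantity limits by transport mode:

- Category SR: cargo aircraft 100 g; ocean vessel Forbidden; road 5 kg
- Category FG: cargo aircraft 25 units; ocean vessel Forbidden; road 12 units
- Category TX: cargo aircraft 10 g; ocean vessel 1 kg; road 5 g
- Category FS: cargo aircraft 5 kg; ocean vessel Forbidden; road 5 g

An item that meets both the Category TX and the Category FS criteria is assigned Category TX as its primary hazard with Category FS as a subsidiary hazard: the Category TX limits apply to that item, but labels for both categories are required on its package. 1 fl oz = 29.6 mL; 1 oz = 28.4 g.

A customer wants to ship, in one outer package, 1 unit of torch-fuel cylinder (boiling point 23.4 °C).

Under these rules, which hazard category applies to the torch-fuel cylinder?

With boiling point 23.4 °C (≤ 35 °C), the torch-fuel cylinder falls in Category FG.

Category FG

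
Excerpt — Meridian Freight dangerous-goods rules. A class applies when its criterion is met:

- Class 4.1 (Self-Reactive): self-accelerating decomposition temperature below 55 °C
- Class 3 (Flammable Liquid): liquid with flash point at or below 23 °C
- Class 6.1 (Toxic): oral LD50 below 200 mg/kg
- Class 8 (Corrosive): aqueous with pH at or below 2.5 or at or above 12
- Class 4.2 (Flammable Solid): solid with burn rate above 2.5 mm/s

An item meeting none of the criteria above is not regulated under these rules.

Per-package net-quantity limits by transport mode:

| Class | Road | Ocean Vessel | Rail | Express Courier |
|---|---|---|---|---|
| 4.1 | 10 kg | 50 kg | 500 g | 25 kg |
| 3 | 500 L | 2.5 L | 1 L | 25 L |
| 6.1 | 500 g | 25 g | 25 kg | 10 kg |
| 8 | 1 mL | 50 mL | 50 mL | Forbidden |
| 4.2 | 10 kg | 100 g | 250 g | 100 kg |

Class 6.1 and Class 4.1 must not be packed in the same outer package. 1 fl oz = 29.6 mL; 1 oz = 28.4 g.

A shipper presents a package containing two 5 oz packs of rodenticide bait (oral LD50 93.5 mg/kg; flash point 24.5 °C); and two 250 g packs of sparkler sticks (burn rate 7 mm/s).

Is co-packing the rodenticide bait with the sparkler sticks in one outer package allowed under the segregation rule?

With oral LD50 93.5 mg/kg (< 200 mg/kg), the rodenticide bait falls in Class 6.1.
Burn rate 7 mm/s meets the Class 4.2 criterion (Flammable Solid), so the sparkler sticks are Class 4.2.
No segregation rule bars Class 6.1 with Class 4.2.

Yes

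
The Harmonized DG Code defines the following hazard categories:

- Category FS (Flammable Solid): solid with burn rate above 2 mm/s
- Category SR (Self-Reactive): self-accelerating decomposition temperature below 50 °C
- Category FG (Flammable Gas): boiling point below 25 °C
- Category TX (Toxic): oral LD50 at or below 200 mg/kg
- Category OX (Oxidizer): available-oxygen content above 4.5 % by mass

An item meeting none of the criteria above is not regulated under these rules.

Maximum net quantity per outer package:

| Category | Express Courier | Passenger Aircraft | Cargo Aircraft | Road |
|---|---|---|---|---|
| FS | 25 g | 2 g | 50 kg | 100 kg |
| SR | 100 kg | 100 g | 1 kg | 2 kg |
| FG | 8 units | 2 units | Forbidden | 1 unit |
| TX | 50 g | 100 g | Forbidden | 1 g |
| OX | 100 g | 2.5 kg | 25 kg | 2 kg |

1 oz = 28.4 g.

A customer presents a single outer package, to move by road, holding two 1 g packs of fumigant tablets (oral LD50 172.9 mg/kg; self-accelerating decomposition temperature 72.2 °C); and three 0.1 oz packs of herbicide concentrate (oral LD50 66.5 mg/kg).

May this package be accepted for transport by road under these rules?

No

Oral LD50 172.9 mg/kg meets the Category TX criterion (Toxic), so the fumigant tablets are Category TX.
Oral LD50 66.5 mg/kg meets the Category TX criterion (Toxic), so the herbicide concentrate is Category TX.
Total Category TX: (two 1 g packs = 2 g) + (three 0.1 oz packs = 8.52 g) = 10.52 g.
That exceeds the Category TX road limit of 1 g.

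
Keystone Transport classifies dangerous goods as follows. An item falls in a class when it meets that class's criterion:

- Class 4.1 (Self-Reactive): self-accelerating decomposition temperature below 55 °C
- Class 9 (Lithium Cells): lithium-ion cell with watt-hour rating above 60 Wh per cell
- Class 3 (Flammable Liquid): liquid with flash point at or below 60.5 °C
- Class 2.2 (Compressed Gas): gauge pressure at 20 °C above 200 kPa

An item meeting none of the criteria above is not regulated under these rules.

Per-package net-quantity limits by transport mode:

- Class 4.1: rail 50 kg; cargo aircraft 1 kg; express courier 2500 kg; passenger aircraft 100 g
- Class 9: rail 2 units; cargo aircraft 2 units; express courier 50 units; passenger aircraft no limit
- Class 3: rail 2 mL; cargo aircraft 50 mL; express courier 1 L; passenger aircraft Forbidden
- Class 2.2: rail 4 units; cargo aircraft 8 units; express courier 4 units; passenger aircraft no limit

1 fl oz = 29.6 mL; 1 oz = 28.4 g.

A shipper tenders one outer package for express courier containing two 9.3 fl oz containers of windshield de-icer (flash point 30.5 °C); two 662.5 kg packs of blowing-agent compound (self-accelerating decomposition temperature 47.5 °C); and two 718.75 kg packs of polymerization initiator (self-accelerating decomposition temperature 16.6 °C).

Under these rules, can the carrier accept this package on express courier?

No

The windshield de-icer has flash point 30.5 °C, which is ≤ 60.5 °C, so it is Class 3 (Flammable Liquid).
With self-accelerating decomposition temperature 47.5 °C (< 55 °C), the blowing-agent compound falls in Class 4.1.
The polymerization initiator has self-accelerating decomposition temperature 16.6 °C, which is < 55 °C, so it is Class 4.1 (Self-Reactive).
Total Class 4.1: (two 662.5 kg packs = 1325 kg) + (two 718.75 kg packs = 1437.5 kg) = 2762.5 kg.
2762.5 kg exceeds the express courier limit of 2500 kg for Class 4.1.
Class 3 quantity: two 9.3 fl oz containers = 550.56 mL.
That is within the Class 3 express courier limit of 1 L.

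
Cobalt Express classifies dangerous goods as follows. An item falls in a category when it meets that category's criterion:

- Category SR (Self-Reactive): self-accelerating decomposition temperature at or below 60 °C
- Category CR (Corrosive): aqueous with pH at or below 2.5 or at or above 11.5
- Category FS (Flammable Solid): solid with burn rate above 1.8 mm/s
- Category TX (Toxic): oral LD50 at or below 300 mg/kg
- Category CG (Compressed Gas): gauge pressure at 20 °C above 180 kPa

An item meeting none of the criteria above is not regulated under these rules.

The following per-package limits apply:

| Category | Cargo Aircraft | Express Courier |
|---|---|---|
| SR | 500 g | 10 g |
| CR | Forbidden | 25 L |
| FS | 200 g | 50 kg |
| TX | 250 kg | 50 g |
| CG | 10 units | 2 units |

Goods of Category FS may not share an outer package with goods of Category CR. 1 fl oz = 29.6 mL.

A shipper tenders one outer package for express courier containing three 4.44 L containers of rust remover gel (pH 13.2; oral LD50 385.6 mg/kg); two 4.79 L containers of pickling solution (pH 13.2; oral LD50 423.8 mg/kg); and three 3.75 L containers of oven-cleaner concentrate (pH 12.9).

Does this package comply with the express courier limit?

No

pH 13.2 meets the Category CR criterion (Corrosive), so the rust remover gel is Category CR.
The pickling solution has pH 13.2, which is ≥ 11.5, so it is Category CR (Corrosive).
pH 12.9 meets the Category CR criterion (Corrosive), so the oven-cleaner concentrate is Category CR.
Total Category CR: (three 4.44 L containers = 13.32 L) + (two 4.79 L containers = 9.58 L) + (three 3.75 L containers = 11.25 L) = 34.15 L.
34.15 L exceeds the express courier limit of 25 L for Category CR.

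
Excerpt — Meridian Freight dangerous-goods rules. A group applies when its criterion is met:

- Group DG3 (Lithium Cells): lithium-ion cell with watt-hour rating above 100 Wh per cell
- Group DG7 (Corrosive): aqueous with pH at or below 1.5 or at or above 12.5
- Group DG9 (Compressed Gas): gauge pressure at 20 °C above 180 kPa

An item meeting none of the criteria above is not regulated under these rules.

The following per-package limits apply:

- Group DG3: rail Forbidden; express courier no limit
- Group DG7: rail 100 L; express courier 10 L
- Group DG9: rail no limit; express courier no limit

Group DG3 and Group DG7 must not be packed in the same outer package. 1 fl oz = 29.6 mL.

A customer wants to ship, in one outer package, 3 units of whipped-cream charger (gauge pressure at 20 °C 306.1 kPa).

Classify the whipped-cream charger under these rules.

Group DG9

With gauge pressure at 20 °C 306.1 kPa (> 180 kPa), the whipped-cream charger falls in Group DG9.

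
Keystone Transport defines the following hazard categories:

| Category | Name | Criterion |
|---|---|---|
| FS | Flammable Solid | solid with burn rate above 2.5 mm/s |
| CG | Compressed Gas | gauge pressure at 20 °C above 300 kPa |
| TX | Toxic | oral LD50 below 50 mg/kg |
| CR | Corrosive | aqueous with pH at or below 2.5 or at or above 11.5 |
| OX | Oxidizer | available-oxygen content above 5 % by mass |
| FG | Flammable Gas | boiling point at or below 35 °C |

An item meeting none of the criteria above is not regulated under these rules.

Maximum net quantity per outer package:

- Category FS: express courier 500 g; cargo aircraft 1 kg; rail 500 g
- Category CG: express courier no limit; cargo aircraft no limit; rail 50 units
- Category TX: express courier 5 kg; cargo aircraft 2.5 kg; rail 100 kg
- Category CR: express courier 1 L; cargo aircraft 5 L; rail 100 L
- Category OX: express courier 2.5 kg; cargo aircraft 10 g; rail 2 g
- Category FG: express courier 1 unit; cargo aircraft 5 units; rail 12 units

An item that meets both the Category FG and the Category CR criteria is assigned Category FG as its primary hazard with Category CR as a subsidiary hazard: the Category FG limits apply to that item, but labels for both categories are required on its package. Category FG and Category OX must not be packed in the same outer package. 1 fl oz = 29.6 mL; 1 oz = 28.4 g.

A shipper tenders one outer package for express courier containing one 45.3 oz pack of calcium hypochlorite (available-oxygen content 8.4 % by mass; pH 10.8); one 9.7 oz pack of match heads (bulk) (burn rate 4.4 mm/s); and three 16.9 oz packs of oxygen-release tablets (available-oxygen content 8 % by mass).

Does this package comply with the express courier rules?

No

Calcium hypochlorite: available-oxygen content 8.4 % by mass > 5 % by mass → Category OX (Oxidizer).
With burn rate 4.4 mm/s (> 2.5 mm/s), the match heads (bulk) fall in Category FS.
The oxygen-release tablets have available-oxygen content 8 % by mass, which is > 5 % by mass, so they are Category OX (Oxidizer).
Category OX net quantity: (one 45.3 oz pack = 1286.52 g) + (three 16.9 oz packs = 1439.88 g) = 2726.4 g.
That exceeds the Category OX express courier limit of 2.5 kg.
Category FS quantity: one 9.7 oz pack = 275.48 g.
275.48 g is within the express courier limit of 500 g for Category FS.
The segregation rule (Category FG with Category OX) does not apply to Category OX with Category FS.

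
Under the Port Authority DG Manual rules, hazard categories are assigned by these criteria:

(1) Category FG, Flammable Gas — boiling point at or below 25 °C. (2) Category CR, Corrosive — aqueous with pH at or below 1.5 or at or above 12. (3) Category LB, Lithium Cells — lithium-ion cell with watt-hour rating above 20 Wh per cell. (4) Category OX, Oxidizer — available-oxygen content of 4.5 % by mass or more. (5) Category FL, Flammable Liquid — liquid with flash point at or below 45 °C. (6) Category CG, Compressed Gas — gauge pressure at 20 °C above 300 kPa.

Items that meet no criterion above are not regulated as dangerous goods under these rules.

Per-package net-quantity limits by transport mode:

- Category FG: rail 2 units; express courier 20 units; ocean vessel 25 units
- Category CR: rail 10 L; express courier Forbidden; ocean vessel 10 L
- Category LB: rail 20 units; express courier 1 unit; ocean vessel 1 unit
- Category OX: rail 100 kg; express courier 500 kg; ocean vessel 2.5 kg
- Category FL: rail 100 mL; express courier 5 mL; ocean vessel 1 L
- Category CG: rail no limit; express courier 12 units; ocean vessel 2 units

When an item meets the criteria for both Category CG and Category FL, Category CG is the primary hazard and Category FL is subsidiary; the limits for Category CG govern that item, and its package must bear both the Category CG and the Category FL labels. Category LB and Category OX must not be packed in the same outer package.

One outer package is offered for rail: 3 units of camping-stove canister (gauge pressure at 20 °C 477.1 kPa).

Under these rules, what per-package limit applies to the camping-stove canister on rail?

With gauge pressure at 20 °C 477.1 kPa (> 300 kPa), the camping-stove canister falls in Category CG.
The rail limit for Category CG is no limit.

no limit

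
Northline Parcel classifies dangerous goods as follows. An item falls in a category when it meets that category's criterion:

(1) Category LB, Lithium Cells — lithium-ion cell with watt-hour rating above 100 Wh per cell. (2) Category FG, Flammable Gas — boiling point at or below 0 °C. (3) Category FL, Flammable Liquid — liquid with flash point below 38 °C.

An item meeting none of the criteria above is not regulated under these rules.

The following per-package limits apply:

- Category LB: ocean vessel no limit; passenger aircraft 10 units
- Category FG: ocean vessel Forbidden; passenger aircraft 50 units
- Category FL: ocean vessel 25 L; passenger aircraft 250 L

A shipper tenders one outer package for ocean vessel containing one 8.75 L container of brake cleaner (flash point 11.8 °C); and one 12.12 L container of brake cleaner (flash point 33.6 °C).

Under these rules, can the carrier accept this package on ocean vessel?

Yes

Brake cleaner: flash point 11.8 °C < 38 °C → Category FL (Flammable Liquid).
The brake cleaner has flash point 33.6 °C, which is < 38 °C, so it is Category FL (Flammable Liquid).
Category FL net quantity: 8.75 L + 12.12 L = 20.87 L.
20.87 L is within the ocean vessel limit of 25 L for Category FL.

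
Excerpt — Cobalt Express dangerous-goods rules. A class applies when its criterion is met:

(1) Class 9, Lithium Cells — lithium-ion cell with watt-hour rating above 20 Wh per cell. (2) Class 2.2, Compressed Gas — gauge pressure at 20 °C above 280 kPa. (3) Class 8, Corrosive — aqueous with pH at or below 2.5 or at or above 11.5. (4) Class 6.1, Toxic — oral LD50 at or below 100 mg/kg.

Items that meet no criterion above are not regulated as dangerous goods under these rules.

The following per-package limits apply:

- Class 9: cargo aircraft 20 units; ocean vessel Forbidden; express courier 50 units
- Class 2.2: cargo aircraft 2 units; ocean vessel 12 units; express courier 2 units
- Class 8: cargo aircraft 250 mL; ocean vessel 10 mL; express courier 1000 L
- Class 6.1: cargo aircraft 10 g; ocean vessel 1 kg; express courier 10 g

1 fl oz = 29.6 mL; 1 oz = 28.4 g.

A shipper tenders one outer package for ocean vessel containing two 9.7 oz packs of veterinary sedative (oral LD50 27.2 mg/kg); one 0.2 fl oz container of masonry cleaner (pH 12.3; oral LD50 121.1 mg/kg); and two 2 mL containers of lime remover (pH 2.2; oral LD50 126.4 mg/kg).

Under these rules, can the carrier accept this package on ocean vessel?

Yes

The veterinary sedative has oral LD50 27.2 mg/kg, which is ≤ 100 mg/kg, so it is Class 6.1 (Toxic).
pH 12.3 meets the Class 8 criterion (Corrosive), so the masonry cleaner is Class 8.
With pH 2.2 (≤ 2.5), the lime remover falls in Class 8.
Class 8 net quantity: (one 0.2 fl oz container = 5.92 mL) + (two 2 mL containers = 4 mL) = 9.92 mL.
9.92 mL ≤ 10 mL (ocean vessel limit, Class 8) — within limit.
Class 6.1 quantity: two 9.7 oz packs = 550.96 g.
550.96 g is within the ocean vessel limit of 1 kg for Class 6.1.
Every hazard class is within its ocean vessel limit and no segregation rule is violated.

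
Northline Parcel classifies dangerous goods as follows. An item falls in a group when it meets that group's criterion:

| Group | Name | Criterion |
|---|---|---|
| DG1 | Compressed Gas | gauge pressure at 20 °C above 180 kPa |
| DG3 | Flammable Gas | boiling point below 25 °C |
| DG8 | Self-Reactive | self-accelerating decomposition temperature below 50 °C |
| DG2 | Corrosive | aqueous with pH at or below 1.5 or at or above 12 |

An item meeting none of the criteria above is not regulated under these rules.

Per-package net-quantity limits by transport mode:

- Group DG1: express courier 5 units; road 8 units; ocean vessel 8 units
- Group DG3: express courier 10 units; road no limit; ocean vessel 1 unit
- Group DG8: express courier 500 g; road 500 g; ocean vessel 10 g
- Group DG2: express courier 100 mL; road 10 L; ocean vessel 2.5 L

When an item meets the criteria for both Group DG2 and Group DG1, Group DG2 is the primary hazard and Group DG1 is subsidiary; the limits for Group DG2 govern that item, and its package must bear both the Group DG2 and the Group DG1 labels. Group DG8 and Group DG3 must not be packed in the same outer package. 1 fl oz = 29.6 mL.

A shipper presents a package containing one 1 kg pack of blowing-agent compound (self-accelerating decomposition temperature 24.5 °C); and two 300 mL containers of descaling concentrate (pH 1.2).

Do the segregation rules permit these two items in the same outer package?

Yes

The blowing-agent compound has self-accelerating decomposition temperature 24.5 °C, which is < 50 °C, so it is Group DG8 (Self-Reactive).
Descaling concentrate: pH 1.2 ≤ 1.5 → Group DG2 (Corrosive).
No segregation rule bars Group DG8 with Group DG2.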